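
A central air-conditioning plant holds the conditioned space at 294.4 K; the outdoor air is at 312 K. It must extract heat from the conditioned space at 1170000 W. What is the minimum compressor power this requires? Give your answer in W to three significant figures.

69900 W

The reservoir spacing is ΔT = 312 − 294.4 = 17.60 K.
COP_Carnot = T_C/ΔT = 294.40/17.60 = 16.73.
Ẇ_min = Q̇/COP_Carnot = 1170000/16.73 = 69950 W.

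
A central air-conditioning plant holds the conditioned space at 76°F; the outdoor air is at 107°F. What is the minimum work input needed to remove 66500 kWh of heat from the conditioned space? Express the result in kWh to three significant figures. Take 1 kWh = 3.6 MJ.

3850 kWh

In absolute terms T_C = 297.59 K and T_H = 314.82 K, so ΔT = 17.22 K.
The reversible limit is COP_R = T_C/ΔT = 17.28, so W_min = Q_C/COP = Q_C·ΔT/T_C.
W_min = 66500 × 17.22/297.59 = 3848 kWh.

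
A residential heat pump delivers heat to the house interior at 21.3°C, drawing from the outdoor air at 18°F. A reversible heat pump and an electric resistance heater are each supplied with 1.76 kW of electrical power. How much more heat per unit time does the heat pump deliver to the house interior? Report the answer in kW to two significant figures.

In absolute terms T_C = 265.37 K and T_H = 294.45 K, so ΔT = 29.08 K.
COP_Carnot = T_H/ΔT = 294.45/29.08 = 10.13.
The heat pump delivers Q̇_H = COP × Ẇ = 17.82 kW; the resistance heater delivers Ẇ = 1.760 kW.
Extra = (COP − 1)·Ẇ = 16.06 kW.

16 kW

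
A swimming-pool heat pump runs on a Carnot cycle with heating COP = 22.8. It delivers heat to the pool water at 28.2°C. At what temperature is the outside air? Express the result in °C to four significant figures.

14.98 °C

COP_HP = T_H/(T_H − T_C) gives T_H − T_C = T_H/COP.
With T_H = 301.35 K, T_C = 301.35 × (1 − 1/22.8) = 288.13 K.
Converting, 288.13 K = 14.98°C.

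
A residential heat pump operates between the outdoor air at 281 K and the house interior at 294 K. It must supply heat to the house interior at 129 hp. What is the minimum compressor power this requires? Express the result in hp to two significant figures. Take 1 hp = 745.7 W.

5.7 hp

The reservoir spacing is ΔT = 294 − 281 = 13.00 K.
COP_Carnot = T_H/ΔT = 294.00/13.00 = 22.62.
Ẇ_min = Q̇/COP_Carnot = 129.0/22.62 = 5.704 hp.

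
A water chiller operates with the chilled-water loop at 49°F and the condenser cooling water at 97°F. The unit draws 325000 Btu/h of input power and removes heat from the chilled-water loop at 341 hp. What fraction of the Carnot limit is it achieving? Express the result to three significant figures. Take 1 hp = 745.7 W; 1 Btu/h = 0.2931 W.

Converting, Q̇_C = 341.0 hp = 867600 Btu/h, so COP_actual = Q̇_C/Ẇ = 867600/325000 = 2.669.
In absolute terms T_C = 282.59 K and T_H = 309.26 K, so ΔT = 26.67 K.
COP_Carnot = T_C/ΔT = 282.59/26.67 = 10.60.
η_II = COP_actual/COP_Carnot = 2.669/10.60 = 0.2519.

0.252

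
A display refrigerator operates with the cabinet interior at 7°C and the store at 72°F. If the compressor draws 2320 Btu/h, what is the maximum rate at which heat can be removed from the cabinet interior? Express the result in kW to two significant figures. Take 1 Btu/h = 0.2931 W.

In absolute terms T_C = 280.15 K and T_H = 295.37 K, so ΔT = 15.22 K.
COP_Carnot = T_C/ΔT = 280.15/15.22 = 18.40.
Q̇_max = COP_Carnot × Ẇ = 18.40 × 2320 Btu/h = 42700 Btu/h = 12.51 kW.

13 kW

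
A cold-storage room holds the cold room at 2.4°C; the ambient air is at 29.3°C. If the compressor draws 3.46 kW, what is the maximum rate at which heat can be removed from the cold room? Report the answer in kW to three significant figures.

In absolute terms T_C = 275.55 K and T_H = 302.45 K, so ΔT = 26.90 K.
COP_Carnot = T_C/ΔT = 275.55/26.90 = 10.24.
Q̇_max = COP_Carnot × Ẇ = 10.24 × 3.460 kW = 35.44 kW.

35.4 kW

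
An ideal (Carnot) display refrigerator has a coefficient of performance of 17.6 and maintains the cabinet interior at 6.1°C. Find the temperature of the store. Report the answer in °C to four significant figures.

COP_R = T_C/(T_H − T_C) gives T_H − T_C = T_C/COP.
With T_C = 279.25 K, T_H = 279.25 × (1 + 1/17.6) = 295.12 K.
Converting, 295.12 K = 21.97°C.

21.97 °C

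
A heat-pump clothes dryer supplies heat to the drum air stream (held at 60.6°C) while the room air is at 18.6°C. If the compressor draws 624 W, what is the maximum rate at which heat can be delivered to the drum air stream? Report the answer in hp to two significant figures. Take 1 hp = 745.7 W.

In absolute terms T_C = 291.75 K and T_H = 333.75 K, so ΔT = 42.00 K.
COP_Carnot = T_H/ΔT = 333.75/42.00 = 7.946.
Q̇_max = COP_Carnot × Ẇ = 7.946 × 624.0 W = 4959 W = 6.650 hp.

6.6 hp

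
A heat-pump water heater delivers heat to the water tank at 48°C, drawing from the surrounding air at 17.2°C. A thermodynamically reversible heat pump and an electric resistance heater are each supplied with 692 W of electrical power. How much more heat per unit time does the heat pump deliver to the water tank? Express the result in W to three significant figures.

6520 W

In absolute terms T_C = 290.35 K and T_H = 321.15 K, so ΔT = 30.80 K.
COP_Carnot = T_H/ΔT = 321.15/30.80 = 10.43.
The heat pump delivers Q̇_H = COP × Ẇ = 7215 W; the resistance heater delivers Ẇ = 692.0 W.
Extra = (COP − 1)·Ẇ = 6523 W.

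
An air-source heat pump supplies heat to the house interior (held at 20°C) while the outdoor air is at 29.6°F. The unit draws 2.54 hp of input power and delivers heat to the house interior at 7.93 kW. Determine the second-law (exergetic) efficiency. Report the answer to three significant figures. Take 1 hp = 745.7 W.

Converting, Q̇_H = 7.930 kW = 10.63 hp, so COP_actual = Q̇_H/Ẇ = 10.63/2.540 = 4.187.
In absolute terms T_C = 271.82 K and T_H = 293.15 K, so ΔT = 21.33 K.
COP_Carnot = T_H/ΔT = 293.15/21.33 = 13.74.
η_II = COP_actual/COP_Carnot = 4.187/13.74 = 0.3047.

0.305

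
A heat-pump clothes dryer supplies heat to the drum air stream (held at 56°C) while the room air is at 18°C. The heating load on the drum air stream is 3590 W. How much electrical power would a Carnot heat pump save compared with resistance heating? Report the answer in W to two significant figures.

3200 W

In absolute terms T_C = 291.15 K and T_H = 329.15 K, so ΔT = 38.00 K.
COP_Carnot = T_H/ΔT = 329.15/38.00 = 8.662.
Resistance heating needs Ẇ_res = Q̇_H = 3590 W; the reversible heat pump needs only Ẇ_hp = Q̇_H/COP = 414.5 W.
Saving = 3590 − 414.5 = 3176 W.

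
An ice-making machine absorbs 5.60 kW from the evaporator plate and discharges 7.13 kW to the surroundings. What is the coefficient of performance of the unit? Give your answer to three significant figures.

3.66

The first law gives Q̇_H = Q̇_C + Ẇ, so the three rates are Q̇_C = 5.600, Q̇_H = 7.130, Ẇ = 1.530 kW.
COP_R = Q̇_C/Ẇ = 5.600/1.530 = 3.660.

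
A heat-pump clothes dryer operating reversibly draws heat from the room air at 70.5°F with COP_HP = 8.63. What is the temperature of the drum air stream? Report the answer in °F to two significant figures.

COP_HP = T_H/(T_H − T_C) rearranges to T_H = COP·T_C/(COP − 1).
With T_C = 294.54 K, T_H = 8.63 × 294.54/7.630 = 333.14 K.
Converting, 333.14 K = 139.98°F.

140 °F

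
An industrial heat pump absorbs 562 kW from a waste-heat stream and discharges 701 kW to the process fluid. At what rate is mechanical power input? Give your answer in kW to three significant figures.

139 kW

For a cyclic device the first law requires Q̇_H = Q̇_C + Ẇ.
Ẇ = Q̇_H − Q̇_C = 139.0 kW.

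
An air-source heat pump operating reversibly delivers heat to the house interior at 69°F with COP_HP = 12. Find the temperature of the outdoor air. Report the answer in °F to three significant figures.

24.9 °F

COP_HP = T_H/(T_H − T_C) gives T_H − T_C = T_H/COP.
With T_H = 293.71 K, T_C = 293.71 × (1 − 1/12) = 269.23 K.
Converting, 269.23 K = 24.94°F.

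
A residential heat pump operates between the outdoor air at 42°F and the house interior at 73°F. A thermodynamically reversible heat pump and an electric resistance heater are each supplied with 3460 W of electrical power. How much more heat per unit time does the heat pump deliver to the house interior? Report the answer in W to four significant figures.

55990 W

In absolute terms T_C = 278.71 K and T_H = 295.93 K, so ΔT = 17.22 K.
COP_Carnot = T_H/ΔT = 295.93/17.22 = 17.18.
The heat pump delivers Q̇_H = COP × Ẇ = 59450 W; the resistance heater delivers Ẇ = 3460 W.
Extra = (COP − 1)·Ẇ = 55990 W.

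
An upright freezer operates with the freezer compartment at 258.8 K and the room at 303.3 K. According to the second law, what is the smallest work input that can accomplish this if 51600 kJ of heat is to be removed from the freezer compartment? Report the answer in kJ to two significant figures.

8900 kJ

The reservoir spacing is ΔT = 303.3 − 258.8 = 44.50 K.
The reversible limit is COP_R = T_C/ΔT = 5.816, so W_min = Q_C/COP = Q_C·ΔT/T_C.
W_min = 51600 × 44.50/258.80 = 8872 kJ.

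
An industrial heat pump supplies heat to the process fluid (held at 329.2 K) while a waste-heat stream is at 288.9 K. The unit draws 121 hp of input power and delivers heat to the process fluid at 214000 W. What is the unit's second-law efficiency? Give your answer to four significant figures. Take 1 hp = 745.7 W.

0.2903

Converting, Q̇_H = 214000 W = 287.0 hp, so COP_actual = Q̇_H/Ẇ = 287.0/121.0 = 2.372.
The reservoir spacing is ΔT = 329.2 − 288.9 = 40.30 K.
COP_Carnot = T_H/ΔT = 329.20/40.30 = 8.169.
η_II = COP_actual/COP_Carnot = 2.372/8.169 = 0.2903.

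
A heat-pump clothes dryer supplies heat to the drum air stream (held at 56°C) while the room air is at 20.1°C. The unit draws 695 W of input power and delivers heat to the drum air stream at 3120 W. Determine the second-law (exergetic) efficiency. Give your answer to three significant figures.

0.490

COP_actual = Q̇_H/Ẇ = 3120/695.0 = 4.489.
In absolute terms T_C = 293.25 K and T_H = 329.15 K, so ΔT = 35.90 K.
COP_Carnot = T_H/ΔT = 329.15/35.90 = 9.169.
η_II = COP_actual/COP_Carnot = 4.489/9.169 = 0.4896.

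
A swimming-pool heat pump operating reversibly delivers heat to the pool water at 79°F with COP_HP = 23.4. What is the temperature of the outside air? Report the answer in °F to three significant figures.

56.0 °F

COP_HP = T_H/(T_H − T_C) gives T_H − T_C = T_H/COP.
With T_H = 299.26 K, T_C = 299.26 × (1 − 1/23.4) = 286.47 K.
Converting, 286.47 K = 55.98°F.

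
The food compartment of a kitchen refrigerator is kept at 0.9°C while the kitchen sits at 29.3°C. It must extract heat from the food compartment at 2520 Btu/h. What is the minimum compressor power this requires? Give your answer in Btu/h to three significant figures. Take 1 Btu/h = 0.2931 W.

261 Btu/h

In absolute terms T_C = 274.05 K and T_H = 302.45 K, so ΔT = 28.40 K.
COP_Carnot = T_C/ΔT = 274.05/28.40 = 9.650.
Ẇ_min = Q̇/COP_Carnot = 2520/9.650 = 261.1 Btu/h.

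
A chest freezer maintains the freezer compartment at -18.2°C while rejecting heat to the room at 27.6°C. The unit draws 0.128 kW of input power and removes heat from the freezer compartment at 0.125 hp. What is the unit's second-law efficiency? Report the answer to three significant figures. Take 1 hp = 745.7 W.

Converting, Q̇_C = 0.1250 hp = 0.09321 kW, so COP_actual = Q̇_C/Ẇ = 0.09321/0.1280 = 0.7282.
In absolute terms T_C = 254.95 K and T_H = 300.75 K, so ΔT = 45.80 K.
COP_Carnot = T_C/ΔT = 254.95/45.80 = 5.567.
η_II = COP_actual/COP_Carnot = 0.7282/5.567 = 0.1308.

0.131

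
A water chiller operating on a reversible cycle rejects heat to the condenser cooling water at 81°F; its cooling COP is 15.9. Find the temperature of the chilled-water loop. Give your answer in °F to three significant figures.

For a Carnot refrigerator COP_R = T_C/(T_H − T_C), so T_C = COP·T_H/(1 + COP).
With T_H = 300.37 K, T_C = 15.9 × 300.37/16.90 = 282.60 K.
Converting, 282.60 K = 49.01°F.

49.0 °F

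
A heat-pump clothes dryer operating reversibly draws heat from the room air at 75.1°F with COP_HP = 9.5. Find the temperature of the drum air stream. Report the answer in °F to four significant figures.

COP_HP = T_H/(T_H − T_C) rearranges to T_H = COP·T_C/(COP − 1).
With T_C = 297.09 K, T_H = 9.5 × 297.09/8.500 = 332.05 K.
Converting, 332.05 K = 138.01°F.

138.0 °F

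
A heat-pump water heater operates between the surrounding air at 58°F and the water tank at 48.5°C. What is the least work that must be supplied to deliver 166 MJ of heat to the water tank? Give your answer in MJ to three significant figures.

17.6 MJ

In absolute terms T_C = 287.59 K and T_H = 321.65 K, so ΔT = 34.06 K.
The reversible limit is COP_HP = T_H/ΔT = 9.445, so W_min = Q_H/COP = Q_H·ΔT/T_H.
W_min = 166.0 × 34.06/321.65 = 17.58 MJ.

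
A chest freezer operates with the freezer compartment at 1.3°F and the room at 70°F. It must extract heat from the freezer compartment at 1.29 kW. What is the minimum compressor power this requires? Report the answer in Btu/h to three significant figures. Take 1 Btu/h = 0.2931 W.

656 Btu/h

In absolute terms T_C = 256.09 K and T_H = 294.26 K, so ΔT = 38.17 K.
COP_Carnot = T_C/ΔT = 256.09/38.17 = 6.710.
Ẇ_min = Q̇/COP_Carnot = 1.290/6.710 = 0.1923 kW = 655.9 Btu/h.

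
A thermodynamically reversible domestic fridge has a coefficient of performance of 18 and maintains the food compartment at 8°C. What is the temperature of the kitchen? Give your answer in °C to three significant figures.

23.6 °C

COP_R = T_C/(T_H − T_C) gives T_H − T_C = T_C/COP.
With T_C = 281.15 K, T_H = 281.15 × (1 + 1/18) = 296.77 K.
Converting, 296.77 K = 23.62°C.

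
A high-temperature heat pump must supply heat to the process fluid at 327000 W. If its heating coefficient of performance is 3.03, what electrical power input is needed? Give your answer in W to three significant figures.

Ẇ = Q̇_H/COP_HP = 327000/3.03 = 107900 W.

108000 W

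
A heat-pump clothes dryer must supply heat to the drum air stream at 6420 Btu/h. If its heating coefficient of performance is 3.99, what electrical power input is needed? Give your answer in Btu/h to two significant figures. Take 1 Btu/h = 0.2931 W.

1600 Btu/h

Ẇ = Q̇_H/COP_HP = 6420/3.99 = 1609 Btu/h.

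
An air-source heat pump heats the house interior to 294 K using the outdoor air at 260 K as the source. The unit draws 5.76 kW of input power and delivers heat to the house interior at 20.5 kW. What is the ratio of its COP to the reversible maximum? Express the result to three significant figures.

0.412

COP_actual = Q̇_H/Ẇ = 20.50/5.760 = 3.559.
The reservoir spacing is ΔT = 294 − 260 = 34.00 K.
COP_Carnot = T_H/ΔT = 294.00/34.00 = 8.647.
η_II = COP_actual/COP_Carnot = 3.559/8.647 = 0.4116.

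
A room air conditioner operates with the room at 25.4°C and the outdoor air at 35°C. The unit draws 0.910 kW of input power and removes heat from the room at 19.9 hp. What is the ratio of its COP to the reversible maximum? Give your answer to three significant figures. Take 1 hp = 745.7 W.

0.524

Converting, Q̇_C = 19.90 hp = 14.84 kW, so COP_actual = Q̇_C/Ẇ = 14.84/0.9100 = 16.31.
In absolute terms T_C = 298.55 K and T_H = 308.15 K, so ΔT = 9.600 K.
COP_Carnot = T_C/ΔT = 298.55/9.600 = 31.10.
η_II = COP_actual/COP_Carnot = 16.31/31.10 = 0.5244.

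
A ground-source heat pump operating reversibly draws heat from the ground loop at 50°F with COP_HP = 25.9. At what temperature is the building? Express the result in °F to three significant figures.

COP_HP = T_H/(T_H − T_C) rearranges to T_H = COP·T_C/(COP − 1).
With T_C = 283.15 K, T_H = 25.9 × 283.15/24.90 = 294.52 K.
Converting, 294.52 K = 70.47°F.

70.5 °F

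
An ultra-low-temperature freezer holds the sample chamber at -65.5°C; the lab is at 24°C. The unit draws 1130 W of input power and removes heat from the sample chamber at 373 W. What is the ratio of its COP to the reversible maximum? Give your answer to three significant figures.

0.142

COP_actual = Q̇_C/Ẇ = 373.0/1130 = 0.3301.
In absolute terms T_C = 207.65 K and T_H = 297.15 K, so ΔT = 89.50 K.
COP_Carnot = T_C/ΔT = 207.65/89.50 = 2.320.
η_II = COP_actual/COP_Carnot = 0.3301/2.320 = 0.1423.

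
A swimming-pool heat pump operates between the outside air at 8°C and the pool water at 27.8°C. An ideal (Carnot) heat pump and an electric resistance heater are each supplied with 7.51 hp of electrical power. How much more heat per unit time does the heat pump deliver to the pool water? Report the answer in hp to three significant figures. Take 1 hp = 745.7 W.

107 hp

In absolute terms T_C = 281.15 K and T_H = 300.95 K, so ΔT = 19.80 K.
COP_Carnot = T_H/ΔT = 300.95/19.80 = 15.20.
The heat pump delivers Q̇_H = COP × Ẇ = 114.1 hp; the resistance heater delivers Ẇ = 7.510 hp.
Extra = (COP − 1)·Ẇ = 106.6 hp.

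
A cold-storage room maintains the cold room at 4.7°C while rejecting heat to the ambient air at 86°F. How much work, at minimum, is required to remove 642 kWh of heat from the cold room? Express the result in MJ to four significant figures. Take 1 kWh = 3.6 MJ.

210.4 MJ

In absolute terms T_C = 277.85 K and T_H = 303.15 K, so ΔT = 25.30 K.
The reversible limit is COP_R = T_C/ΔT = 10.98, so W_min = Q_C/COP = Q_C·ΔT/T_C.
W_min = 642.0 × 25.30/277.85 = 58.46 kWh = 210.4 MJ.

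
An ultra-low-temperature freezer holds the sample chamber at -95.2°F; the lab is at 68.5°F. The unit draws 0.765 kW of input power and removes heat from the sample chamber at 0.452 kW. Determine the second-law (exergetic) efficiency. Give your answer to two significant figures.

0.27

COP_actual = Q̇_C/Ẇ = 0.4520/0.7650 = 0.5908.
In absolute terms T_C = 202.48 K and T_H = 293.43 K, so ΔT = 90.94 K.
COP_Carnot = T_C/ΔT = 202.48/90.94 = 2.226.
η_II = COP_actual/COP_Carnot = 0.5908/2.226 = 0.2654.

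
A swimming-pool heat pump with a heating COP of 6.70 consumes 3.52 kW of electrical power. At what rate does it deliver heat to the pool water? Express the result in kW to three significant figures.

Q̇_H = COP_HP × Ẇ = 6.70 × 3.520 = 23.58 kW.

23.6 kW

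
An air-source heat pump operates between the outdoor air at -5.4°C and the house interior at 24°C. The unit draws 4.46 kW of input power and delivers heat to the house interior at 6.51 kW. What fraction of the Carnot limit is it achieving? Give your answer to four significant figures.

0.1444

COP_actual = Q̇_H/Ẇ = 6.510/4.460 = 1.460.
In absolute terms T_C = 267.75 K and T_H = 297.15 K, so ΔT = 29.40 K.
COP_Carnot = T_H/ΔT = 297.15/29.40 = 10.11.
η_II = COP_actual/COP_Carnot = 1.460/10.11 = 0.1444.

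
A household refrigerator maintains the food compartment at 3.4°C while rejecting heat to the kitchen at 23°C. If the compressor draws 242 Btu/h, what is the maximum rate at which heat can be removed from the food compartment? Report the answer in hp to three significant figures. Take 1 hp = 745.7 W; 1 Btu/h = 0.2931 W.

1.34 hp

In absolute terms T_C = 276.55 K and T_H = 296.15 K, so ΔT = 19.60 K.
COP_Carnot = T_C/ΔT = 276.55/19.60 = 14.11.
Q̇_max = COP_Carnot × Ẇ = 14.11 × 242.0 Btu/h = 3415 Btu/h = 1.342 hp.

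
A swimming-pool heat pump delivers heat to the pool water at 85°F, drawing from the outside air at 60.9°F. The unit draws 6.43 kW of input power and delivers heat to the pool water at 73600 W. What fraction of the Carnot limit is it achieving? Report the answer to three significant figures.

Converting, Q̇_H = 73600 W = 73.60 kW, so COP_actual = Q̇_H/Ẇ = 73.60/6.430 = 11.45.
In absolute terms T_C = 289.21 K and T_H = 302.59 K, so ΔT = 13.39 K.
COP_Carnot = T_H/ΔT = 302.59/13.39 = 22.60.
η_II = COP_actual/COP_Carnot = 11.45/22.60 = 0.5065.

0.506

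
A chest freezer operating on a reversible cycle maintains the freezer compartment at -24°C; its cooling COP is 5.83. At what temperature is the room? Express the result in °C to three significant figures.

COP_R = T_C/(T_H − T_C) gives T_H − T_C = T_C/COP.
With T_C = 249.15 K, T_H = 249.15 × (1 + 1/5.83) = 291.89 K.
Converting, 291.89 K = 18.74°C.

18.7 °C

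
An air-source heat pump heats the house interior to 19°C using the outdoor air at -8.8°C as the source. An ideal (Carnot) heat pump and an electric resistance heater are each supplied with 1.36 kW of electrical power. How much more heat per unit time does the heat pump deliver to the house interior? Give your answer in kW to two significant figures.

13 kW

In absolute terms T_C = 264.35 K and T_H = 292.15 K, so ΔT = 27.80 K.
COP_Carnot = T_H/ΔT = 292.15/27.80 = 10.51.
The heat pump delivers Q̇_H = COP × Ẇ = 14.29 kW; the resistance heater delivers Ẇ = 1.360 kW.
Extra = (COP − 1)·Ẇ = 12.93 kW.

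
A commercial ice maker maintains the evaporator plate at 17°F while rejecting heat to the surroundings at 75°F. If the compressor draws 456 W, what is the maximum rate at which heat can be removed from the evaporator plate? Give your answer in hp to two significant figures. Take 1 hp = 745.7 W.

In absolute terms T_C = 264.82 K and T_H = 297.04 K, so ΔT = 32.22 K.
COP_Carnot = T_C/ΔT = 264.82/32.22 = 8.218.
Q̇_max = COP_Carnot × Ẇ = 8.218 × 456.0 W = 3748 W = 5.026 hp.

5.0 hp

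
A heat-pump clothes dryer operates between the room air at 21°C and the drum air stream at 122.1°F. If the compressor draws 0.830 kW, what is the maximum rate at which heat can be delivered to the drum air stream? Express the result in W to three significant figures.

9230 W

In absolute terms T_C = 294.15 K and T_H = 323.21 K, so ΔT = 29.06 K.
COP_Carnot = T_H/ΔT = 323.21/29.06 = 11.12.
Q̇_max = COP_Carnot × Ẇ = 11.12 × 0.8300 kW = 9.233 kW = 9233 W.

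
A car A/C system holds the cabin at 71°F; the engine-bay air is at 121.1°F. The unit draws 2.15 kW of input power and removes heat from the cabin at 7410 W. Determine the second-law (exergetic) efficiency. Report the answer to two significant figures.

0.33

Converting, Q̇_C = 7410 W = 7.410 kW, so COP_actual = Q̇_C/Ẇ = 7.410/2.150 = 3.447.
In absolute terms T_C = 294.82 K and T_H = 322.65 K, so ΔT = 27.83 K.
COP_Carnot = T_C/ΔT = 294.82/27.83 = 10.59.
η_II = COP_actual/COP_Carnot = 3.447/10.59 = 0.3254.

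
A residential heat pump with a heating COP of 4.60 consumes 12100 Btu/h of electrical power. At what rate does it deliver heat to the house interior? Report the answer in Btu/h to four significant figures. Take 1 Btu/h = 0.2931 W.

55660 Btu/h

Q̇_H = COP_HP × Ẇ = 4.60 × 12100 = 55660 Btu/h.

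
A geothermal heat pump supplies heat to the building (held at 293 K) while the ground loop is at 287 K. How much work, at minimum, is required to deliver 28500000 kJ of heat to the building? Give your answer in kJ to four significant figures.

The reservoir spacing is ΔT = 293 − 287 = 6.000 K.
The reversible limit is COP_HP = T_H/ΔT = 48.83, so W_min = Q_H/COP = Q_H·ΔT/T_H.
W_min = 28500000 × 6.000/293.00 = 583600 kJ.

583600 kJ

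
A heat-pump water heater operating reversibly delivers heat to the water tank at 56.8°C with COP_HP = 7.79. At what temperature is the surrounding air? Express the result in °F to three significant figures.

58.0 °F

COP_HP = T_H/(T_H − T_C) gives T_H − T_C = T_H/COP.
With T_H = 329.95 K, T_C = 329.95 × (1 − 1/7.79) = 287.59 K.
Converting, 287.59 K = 58.00°F.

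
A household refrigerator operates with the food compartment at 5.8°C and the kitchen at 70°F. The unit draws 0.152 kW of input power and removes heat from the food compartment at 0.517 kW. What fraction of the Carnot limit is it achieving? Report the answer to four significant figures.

COP_actual = Q̇_C/Ẇ = 0.5170/0.1520 = 3.401.
In absolute terms T_C = 278.95 K and T_H = 294.26 K, so ΔT = 15.31 K.
COP_Carnot = T_C/ΔT = 278.95/15.31 = 18.22.
η_II = COP_actual/COP_Carnot = 3.401/18.22 = 0.1867.

0.1867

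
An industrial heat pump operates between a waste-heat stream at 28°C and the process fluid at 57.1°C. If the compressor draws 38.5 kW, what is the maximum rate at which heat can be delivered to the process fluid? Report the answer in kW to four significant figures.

In absolute terms T_C = 301.15 K and T_H = 330.25 K, so ΔT = 29.10 K.
COP_Carnot = T_H/ΔT = 330.25/29.10 = 11.35.
Q̇_max = COP_Carnot × Ẇ = 11.35 × 38.50 kW = 436.9 kW.

436.9 kW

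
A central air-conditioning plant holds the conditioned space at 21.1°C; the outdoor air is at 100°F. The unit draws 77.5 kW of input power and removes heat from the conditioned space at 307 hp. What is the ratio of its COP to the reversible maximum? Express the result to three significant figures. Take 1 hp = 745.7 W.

0.167

Converting, Q̇_C = 307.0 hp = 228.9 kW, so COP_actual = Q̇_C/Ẇ = 228.9/77.50 = 2.954.
In absolute terms T_C = 294.25 K and T_H = 310.93 K, so ΔT = 16.68 K.
COP_Carnot = T_C/ΔT = 294.25/16.68 = 17.64.
η_II = COP_actual/COP_Carnot = 2.954/17.64 = 0.1674.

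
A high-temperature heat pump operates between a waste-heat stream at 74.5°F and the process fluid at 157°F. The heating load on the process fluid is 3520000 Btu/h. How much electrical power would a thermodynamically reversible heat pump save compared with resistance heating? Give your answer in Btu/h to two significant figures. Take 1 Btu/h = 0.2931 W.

In absolute terms T_C = 296.76 K and T_H = 342.59 K, so ΔT = 45.83 K.
COP_Carnot = T_H/ΔT = 342.59/45.83 = 7.475.
Resistance heating needs Ẇ_res = Q̇_H = 3520000 Btu/h; the reversible heat pump needs only Ẇ_hp = Q̇_H/COP = 470900 Btu/h.
Saving = 3520000 − 470900 = 3049000 Btu/h.

3000000 Btu/h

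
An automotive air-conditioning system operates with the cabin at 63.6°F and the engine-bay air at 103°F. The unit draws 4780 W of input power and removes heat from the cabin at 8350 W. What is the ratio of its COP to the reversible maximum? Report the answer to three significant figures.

COP_actual = Q̇_C/Ẇ = 8350/4780 = 1.747.
In absolute terms T_C = 290.71 K and T_H = 312.59 K, so ΔT = 21.89 K.
COP_Carnot = T_C/ΔT = 290.71/21.89 = 13.28.
η_II = COP_actual/COP_Carnot = 1.747/13.28 = 0.1315.

0.132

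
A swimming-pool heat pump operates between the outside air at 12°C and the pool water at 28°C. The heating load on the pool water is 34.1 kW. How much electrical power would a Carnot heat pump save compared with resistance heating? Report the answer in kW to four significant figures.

32.29 kW

In absolute terms T_C = 285.15 K and T_H = 301.15 K, so ΔT = 16.00 K.
COP_Carnot = T_H/ΔT = 301.15/16.00 = 18.82.
Resistance heating needs Ẇ_res = Q̇_H = 34.10 kW; the reversible heat pump needs only Ẇ_hp = Q̇_H/COP = 1.812 kW.
Saving = 34.10 − 1.812 = 32.29 kW.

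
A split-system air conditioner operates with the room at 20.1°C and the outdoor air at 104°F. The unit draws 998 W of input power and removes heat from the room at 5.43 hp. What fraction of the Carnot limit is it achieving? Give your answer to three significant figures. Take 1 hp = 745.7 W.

0.275

Converting, Q̇_C = 5.430 hp = 4049 W, so COP_actual = Q̇_C/Ẇ = 4049/998.0 = 4.057.
In absolute terms T_C = 293.25 K and T_H = 313.15 K, so ΔT = 19.90 K.
COP_Carnot = T_C/ΔT = 293.25/19.90 = 14.74.
η_II = COP_actual/COP_Carnot = 4.057/14.74 = 0.2753.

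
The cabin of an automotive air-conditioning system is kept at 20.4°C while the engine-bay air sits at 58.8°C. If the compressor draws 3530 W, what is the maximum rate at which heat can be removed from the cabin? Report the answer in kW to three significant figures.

In absolute terms T_C = 293.55 K and T_H = 331.95 K, so ΔT = 38.40 K.
COP_Carnot = T_C/ΔT = 293.55/38.40 = 7.645.
Q̇_max = COP_Carnot × Ẇ = 7.645 × 3530 W = 26990 W = 26.99 kW.

27.0 kW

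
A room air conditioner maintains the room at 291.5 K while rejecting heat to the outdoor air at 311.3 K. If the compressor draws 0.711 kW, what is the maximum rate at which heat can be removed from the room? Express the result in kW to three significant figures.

10.5 kW

The reservoir spacing is ΔT = 311.3 − 291.5 = 19.80 K.
COP_Carnot = T_C/ΔT = 291.50/19.80 = 14.72.
Q̇_max = COP_Carnot × Ẇ = 14.72 × 0.7110 kW = 10.47 kW.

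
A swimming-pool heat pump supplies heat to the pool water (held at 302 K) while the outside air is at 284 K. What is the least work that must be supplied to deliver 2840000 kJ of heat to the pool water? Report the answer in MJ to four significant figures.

169.3 MJ

The reservoir spacing is ΔT = 302 − 284 = 18.00 K.
The reversible limit is COP_HP = T_H/ΔT = 16.78, so W_min = Q_H/COP = Q_H·ΔT/T_H.
W_min = 2840000 × 18.00/302.00 = 169300 kJ = 169.3 MJ.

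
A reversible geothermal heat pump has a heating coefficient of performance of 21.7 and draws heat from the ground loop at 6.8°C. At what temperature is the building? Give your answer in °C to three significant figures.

COP_HP = T_H/(T_H − T_C) rearranges to T_H = COP·T_C/(COP − 1).
With T_C = 279.95 K, T_H = 21.7 × 279.95/20.70 = 293.47 K.
Converting, 293.47 K = 20.32°C.

20.3 °C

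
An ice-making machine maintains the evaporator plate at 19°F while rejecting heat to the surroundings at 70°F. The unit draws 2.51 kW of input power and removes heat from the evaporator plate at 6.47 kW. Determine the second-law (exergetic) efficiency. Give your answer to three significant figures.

0.275

COP_actual = Q̇_C/Ẇ = 6.470/2.510 = 2.578.
In absolute terms T_C = 265.93 K and T_H = 294.26 K, so ΔT = 28.33 K.
COP_Carnot = T_C/ΔT = 265.93/28.33 = 9.386.
η_II = COP_actual/COP_Carnot = 2.578/9.386 = 0.2746.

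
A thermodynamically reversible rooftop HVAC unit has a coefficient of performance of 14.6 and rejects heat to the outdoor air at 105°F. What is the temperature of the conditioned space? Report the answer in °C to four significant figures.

20.45 °C

For a Carnot refrigerator COP_R = T_C/(T_H − T_C), so T_C = COP·T_H/(1 + COP).
With T_H = 313.71 K, T_C = 14.6 × 313.71/15.60 = 293.60 K.
Converting, 293.60 K = 20.45°C.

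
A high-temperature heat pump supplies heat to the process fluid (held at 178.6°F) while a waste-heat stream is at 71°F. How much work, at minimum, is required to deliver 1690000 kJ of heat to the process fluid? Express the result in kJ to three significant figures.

In absolute terms T_C = 294.82 K and T_H = 354.59 K, so ΔT = 59.78 K.
The reversible limit is COP_HP = T_H/ΔT = 5.932, so W_min = Q_H/COP = Q_H·ΔT/T_H.
W_min = 1690000 × 59.78/354.59 = 284900 kJ.

285000 kJ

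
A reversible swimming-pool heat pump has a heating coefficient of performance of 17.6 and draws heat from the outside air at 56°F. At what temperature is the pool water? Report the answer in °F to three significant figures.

COP_HP = T_H/(T_H − T_C) rearranges to T_H = COP·T_C/(COP − 1).
With T_C = 286.48 K, T_H = 17.6 × 286.48/16.60 = 303.74 K.
Converting, 303.74 K = 87.06°F.

87.1 °F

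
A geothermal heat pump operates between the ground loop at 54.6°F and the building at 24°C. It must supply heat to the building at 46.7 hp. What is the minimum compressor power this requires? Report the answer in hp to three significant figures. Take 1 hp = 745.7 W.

In absolute terms T_C = 285.71 K and T_H = 297.15 K, so ΔT = 11.44 K.
COP_Carnot = T_H/ΔT = 297.15/11.44 = 25.96.
Ẇ_min = Q̇/COP_Carnot = 46.70/25.96 = 1.799 hp.

1.80 hp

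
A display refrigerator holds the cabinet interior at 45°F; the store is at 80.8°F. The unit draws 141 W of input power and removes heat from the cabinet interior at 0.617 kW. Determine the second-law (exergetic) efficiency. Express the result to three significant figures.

0.310

Converting, Q̇_C = 0.6170 kW = 617.0 W, so COP_actual = Q̇_C/Ẇ = 617.0/141.0 = 4.376.
In absolute terms T_C = 280.37 K and T_H = 300.26 K, so ΔT = 19.89 K.
COP_Carnot = T_C/ΔT = 280.37/19.89 = 14.10.
η_II = COP_actual/COP_Carnot = 4.376/14.10 = 0.3104.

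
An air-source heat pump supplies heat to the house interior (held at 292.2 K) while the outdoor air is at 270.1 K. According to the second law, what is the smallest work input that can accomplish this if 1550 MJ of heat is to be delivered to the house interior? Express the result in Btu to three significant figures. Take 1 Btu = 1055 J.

111000 Btu

The reservoir spacing is ΔT = 292.2 − 270.1 = 22.10 K.
The reversible limit is COP_HP = T_H/ΔT = 13.22, so W_min = Q_H/COP = Q_H·ΔT/T_H.
W_min = 1550 × 22.10/292.20 = 117.2 MJ = 111100 Btu.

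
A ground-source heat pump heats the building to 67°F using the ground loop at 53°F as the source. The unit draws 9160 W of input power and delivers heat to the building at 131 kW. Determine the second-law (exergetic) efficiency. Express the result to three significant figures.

Converting, Q̇_H = 131.0 kW = 131000 W, so COP_actual = Q̇_H/Ẇ = 131000/9160 = 14.30.
In absolute terms T_C = 284.82 K and T_H = 292.59 K, so ΔT = 7.778 K.
COP_Carnot = T_H/ΔT = 292.59/7.778 = 37.62.
η_II = COP_actual/COP_Carnot = 14.30/37.62 = 0.3802.

0.380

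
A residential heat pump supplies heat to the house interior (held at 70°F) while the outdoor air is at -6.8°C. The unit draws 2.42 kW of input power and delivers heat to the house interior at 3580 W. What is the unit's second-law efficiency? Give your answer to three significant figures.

0.140

Converting, Q̇_H = 3580 W = 3.580 kW, so COP_actual = Q̇_H/Ẇ = 3.580/2.420 = 1.479.
In absolute terms T_C = 266.35 K and T_H = 294.26 K, so ΔT = 27.91 K.
COP_Carnot = T_H/ΔT = 294.26/27.91 = 10.54.
η_II = COP_actual/COP_Carnot = 1.479/10.54 = 0.1403.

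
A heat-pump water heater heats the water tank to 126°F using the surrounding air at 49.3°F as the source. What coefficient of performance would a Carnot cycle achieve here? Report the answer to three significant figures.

In absolute terms T_C = 282.76 K and T_H = 325.37 K, so ΔT = 42.61 K.
For a reversible cycle, COP_Carnot = T_H/ΔT = 325.37/42.61 = 7.636.

7.64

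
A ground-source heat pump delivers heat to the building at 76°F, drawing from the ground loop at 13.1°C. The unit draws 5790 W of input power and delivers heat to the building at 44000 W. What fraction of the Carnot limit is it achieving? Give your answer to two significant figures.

0.29

COP_actual = Q̇_H/Ẇ = 44000/5790 = 7.599.
In absolute terms T_C = 286.25 K and T_H = 297.59 K, so ΔT = 11.34 K.
COP_Carnot = T_H/ΔT = 297.59/11.34 = 26.23.
η_II = COP_actual/COP_Carnot = 7.599/26.23 = 0.2897.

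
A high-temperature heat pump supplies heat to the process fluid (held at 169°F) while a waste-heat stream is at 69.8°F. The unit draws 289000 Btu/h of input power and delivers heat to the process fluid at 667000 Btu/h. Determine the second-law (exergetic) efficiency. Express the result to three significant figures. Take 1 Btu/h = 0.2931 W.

COP_actual = Q̇_H/Ẇ = 667000/289000 = 2.308.
In absolute terms T_C = 294.15 K and T_H = 349.26 K, so ΔT = 55.11 K.
COP_Carnot = T_H/ΔT = 349.26/55.11 = 6.337.
η_II = COP_actual/COP_Carnot = 2.308/6.337 = 0.3642.

0.364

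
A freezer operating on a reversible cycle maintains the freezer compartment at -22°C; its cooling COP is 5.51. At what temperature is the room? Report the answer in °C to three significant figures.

23.6 °C

COP_R = T_C/(T_H − T_C) gives T_H − T_C = T_C/COP.
With T_C = 251.15 K, T_H = 251.15 × (1 + 1/5.51) = 296.73 K.
Converting, 296.73 K = 23.58°C.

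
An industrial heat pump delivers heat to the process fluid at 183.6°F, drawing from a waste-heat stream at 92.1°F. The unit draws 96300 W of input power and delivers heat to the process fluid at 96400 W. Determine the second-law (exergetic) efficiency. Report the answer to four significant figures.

COP_actual = Q̇_H/Ẇ = 96400/96300 = 1.001.
In absolute terms T_C = 306.54 K and T_H = 357.37 K, so ΔT = 50.83 K.
COP_Carnot = T_H/ΔT = 357.37/50.83 = 7.030.
η_II = COP_actual/COP_Carnot = 1.001/7.030 = 0.1424.

0.1424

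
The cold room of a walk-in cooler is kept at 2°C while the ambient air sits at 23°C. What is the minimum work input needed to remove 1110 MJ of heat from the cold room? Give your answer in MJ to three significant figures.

In absolute terms T_C = 275.15 K and T_H = 296.15 K, so ΔT = 21.00 K.
The reversible limit is COP_R = T_C/ΔT = 13.10, so W_min = Q_C/COP = Q_C·ΔT/T_C.
W_min = 1110 × 21.00/275.15 = 84.72 MJ.

84.7 MJ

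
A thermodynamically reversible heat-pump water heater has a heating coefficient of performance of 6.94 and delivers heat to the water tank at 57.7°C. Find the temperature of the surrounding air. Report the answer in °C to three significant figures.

COP_HP = T_H/(T_H − T_C) gives T_H − T_C = T_H/COP.
With T_H = 330.85 K, T_C = 330.85 × (1 − 1/6.94) = 283.18 K.
Converting, 283.18 K = 10.03°C.

10.0 °C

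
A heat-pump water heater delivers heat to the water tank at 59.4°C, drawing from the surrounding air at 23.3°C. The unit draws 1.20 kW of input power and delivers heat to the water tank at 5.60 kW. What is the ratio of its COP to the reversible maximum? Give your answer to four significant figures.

0.5066

COP_actual = Q̇_H/Ẇ = 5.600/1.200 = 4.667.
In absolute terms T_C = 296.45 K and T_H = 332.55 K, so ΔT = 36.10 K.
COP_Carnot = T_H/ΔT = 332.55/36.10 = 9.212.
η_II = COP_actual/COP_Carnot = 4.667/9.212 = 0.5066.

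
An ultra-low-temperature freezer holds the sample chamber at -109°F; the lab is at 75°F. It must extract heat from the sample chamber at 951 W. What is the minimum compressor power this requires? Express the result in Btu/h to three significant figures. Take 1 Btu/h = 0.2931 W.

1700 Btu/h

In absolute terms T_C = 194.82 K and T_H = 297.04 K, so ΔT = 102.2 K.
COP_Carnot = T_C/ΔT = 194.82/102.2 = 1.906.
Ẇ_min = Q̇/COP_Carnot = 951.0/1.906 = 499.0 W = 1702 Btu/h.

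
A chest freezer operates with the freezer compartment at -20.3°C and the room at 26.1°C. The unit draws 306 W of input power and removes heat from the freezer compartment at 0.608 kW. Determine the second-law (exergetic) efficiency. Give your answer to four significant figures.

0.3646

Converting, Q̇_C = 0.6080 kW = 608.0 W, so COP_actual = Q̇_C/Ẇ = 608.0/306.0 = 1.987.
In absolute terms T_C = 252.85 K and T_H = 299.25 K, so ΔT = 46.40 K.
COP_Carnot = T_C/ΔT = 252.85/46.40 = 5.449.
η_II = COP_actual/COP_Carnot = 1.987/5.449 = 0.3646.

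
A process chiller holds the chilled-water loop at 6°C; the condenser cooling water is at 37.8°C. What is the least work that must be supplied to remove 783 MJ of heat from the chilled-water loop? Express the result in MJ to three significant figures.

89.2 MJ

In absolute terms T_C = 279.15 K and T_H = 310.95 K, so ΔT = 31.80 K.
The reversible limit is COP_R = T_C/ΔT = 8.778, so W_min = Q_C/COP = Q_C·ΔT/T_C.
W_min = 783.0 × 31.80/279.15 = 89.20 MJ.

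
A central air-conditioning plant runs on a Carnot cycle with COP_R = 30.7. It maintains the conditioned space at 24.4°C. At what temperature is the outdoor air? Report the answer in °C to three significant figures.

COP_R = T_C/(T_H − T_C) gives T_H − T_C = T_C/COP.
With T_C = 297.55 K, T_H = 297.55 × (1 + 1/30.7) = 307.24 K.
Converting, 307.24 K = 34.09°C.

34.1 °C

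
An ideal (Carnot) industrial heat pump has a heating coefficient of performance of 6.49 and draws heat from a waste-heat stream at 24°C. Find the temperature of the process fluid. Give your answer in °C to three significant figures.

COP_HP = T_H/(T_H − T_C) rearranges to T_H = COP·T_C/(COP − 1).
With T_C = 297.15 K, T_H = 6.49 × 297.15/5.490 = 351.28 K.
Converting, 351.28 K = 78.13°C.

78.1 °C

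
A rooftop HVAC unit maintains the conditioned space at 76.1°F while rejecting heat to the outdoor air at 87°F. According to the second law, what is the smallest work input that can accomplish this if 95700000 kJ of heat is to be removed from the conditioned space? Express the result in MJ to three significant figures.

In absolute terms T_C = 297.65 K and T_H = 303.71 K, so ΔT = 6.056 K.
The reversible limit is COP_R = T_C/ΔT = 49.15, so W_min = Q_C/COP = Q_C·ΔT/T_C.
W_min = 95700000 × 6.056/297.65 = 1947000 kJ = 1947 MJ.

1950 MJ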